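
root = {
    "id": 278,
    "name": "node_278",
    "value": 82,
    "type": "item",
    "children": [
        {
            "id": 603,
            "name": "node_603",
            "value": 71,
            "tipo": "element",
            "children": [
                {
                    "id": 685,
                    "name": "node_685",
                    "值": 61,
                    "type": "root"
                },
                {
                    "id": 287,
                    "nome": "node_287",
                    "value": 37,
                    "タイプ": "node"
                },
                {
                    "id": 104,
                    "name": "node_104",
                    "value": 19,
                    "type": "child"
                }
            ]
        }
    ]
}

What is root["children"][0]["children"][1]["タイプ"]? "node"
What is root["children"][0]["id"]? 603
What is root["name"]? "node_278"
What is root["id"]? 278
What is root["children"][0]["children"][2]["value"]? 19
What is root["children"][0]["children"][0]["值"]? 61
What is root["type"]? "item"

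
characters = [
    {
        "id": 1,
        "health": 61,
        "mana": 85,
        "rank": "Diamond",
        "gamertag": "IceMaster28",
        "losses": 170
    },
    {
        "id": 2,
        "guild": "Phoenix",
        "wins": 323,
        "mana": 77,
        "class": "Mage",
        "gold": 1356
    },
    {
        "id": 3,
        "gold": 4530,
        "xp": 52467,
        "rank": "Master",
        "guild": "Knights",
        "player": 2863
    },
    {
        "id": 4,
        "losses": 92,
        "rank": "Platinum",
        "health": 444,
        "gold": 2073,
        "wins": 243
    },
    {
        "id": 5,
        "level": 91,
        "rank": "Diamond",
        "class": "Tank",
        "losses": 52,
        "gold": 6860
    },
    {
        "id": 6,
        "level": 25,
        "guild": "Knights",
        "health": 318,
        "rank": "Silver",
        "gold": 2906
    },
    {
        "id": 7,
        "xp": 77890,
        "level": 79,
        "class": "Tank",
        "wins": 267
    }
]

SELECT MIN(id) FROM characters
1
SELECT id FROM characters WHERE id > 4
[5, 6, 7]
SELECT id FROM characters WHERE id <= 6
[1, 2, 3, 4, 5, 6]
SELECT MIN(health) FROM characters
61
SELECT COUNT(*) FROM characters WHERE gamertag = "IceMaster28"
1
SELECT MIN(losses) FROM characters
52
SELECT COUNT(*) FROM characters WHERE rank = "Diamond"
2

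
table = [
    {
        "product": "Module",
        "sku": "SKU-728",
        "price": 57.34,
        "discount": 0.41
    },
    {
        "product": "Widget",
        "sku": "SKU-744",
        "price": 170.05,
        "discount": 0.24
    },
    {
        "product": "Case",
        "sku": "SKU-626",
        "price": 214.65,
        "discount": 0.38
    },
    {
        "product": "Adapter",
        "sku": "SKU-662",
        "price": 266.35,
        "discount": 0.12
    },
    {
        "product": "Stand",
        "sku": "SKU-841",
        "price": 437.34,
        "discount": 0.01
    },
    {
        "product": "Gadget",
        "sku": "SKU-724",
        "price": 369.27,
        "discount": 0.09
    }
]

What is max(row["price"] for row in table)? 437.34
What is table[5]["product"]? "Gadget"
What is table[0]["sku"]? "SKU-728"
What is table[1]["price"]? 170.05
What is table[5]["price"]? 369.27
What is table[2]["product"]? "Case"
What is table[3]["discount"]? 0.12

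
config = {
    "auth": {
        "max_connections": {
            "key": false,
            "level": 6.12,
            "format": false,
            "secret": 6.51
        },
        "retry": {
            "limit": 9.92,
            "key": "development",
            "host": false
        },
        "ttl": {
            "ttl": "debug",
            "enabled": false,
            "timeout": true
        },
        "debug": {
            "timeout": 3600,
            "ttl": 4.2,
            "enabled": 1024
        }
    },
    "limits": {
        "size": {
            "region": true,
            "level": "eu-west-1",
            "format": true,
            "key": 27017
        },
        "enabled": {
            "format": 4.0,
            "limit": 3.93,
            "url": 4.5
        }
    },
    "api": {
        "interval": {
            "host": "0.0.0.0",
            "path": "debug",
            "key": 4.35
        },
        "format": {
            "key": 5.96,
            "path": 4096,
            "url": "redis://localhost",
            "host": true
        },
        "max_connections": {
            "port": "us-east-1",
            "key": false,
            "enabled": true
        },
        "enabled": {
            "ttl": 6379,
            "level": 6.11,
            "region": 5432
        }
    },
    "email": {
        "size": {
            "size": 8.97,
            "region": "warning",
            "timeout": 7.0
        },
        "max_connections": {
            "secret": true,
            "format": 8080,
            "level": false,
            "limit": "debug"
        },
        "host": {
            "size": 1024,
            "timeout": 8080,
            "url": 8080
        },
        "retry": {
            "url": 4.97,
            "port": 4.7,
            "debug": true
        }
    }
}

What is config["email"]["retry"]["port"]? 4.7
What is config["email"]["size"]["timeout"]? 7.0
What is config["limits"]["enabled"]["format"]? 4.0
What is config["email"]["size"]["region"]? "warning"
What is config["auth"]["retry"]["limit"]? 9.92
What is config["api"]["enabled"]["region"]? 5432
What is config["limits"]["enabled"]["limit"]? 3.93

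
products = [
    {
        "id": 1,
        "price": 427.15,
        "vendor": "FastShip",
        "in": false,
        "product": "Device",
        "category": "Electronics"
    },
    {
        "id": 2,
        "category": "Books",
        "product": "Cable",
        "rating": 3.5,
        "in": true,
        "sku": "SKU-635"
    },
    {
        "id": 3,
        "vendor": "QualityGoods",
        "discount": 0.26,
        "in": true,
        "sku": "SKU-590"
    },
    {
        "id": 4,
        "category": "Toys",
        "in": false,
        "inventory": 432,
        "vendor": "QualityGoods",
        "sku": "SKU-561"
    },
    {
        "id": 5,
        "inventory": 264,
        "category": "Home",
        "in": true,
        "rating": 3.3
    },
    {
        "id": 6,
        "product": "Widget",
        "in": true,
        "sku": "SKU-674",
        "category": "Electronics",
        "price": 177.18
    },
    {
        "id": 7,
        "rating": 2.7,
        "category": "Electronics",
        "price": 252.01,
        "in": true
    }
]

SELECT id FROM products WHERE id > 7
[]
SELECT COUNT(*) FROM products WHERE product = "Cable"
1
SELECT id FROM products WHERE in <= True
[1, 2, 3, 4, 5, 6, 7]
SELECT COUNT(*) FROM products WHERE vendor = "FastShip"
1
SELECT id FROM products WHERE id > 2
[3, 4, 5, 6, 7]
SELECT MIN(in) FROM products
False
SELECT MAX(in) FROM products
True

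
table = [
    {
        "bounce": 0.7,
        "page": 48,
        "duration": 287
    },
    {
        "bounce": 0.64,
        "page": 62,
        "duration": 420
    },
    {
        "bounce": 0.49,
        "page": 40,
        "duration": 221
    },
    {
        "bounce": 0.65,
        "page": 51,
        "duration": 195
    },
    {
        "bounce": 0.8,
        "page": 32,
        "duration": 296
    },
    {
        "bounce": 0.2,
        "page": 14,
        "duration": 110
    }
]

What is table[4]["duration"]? 296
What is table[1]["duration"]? 420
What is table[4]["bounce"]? 0.8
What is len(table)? 6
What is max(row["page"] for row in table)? 62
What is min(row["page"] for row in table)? 14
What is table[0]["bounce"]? 0.7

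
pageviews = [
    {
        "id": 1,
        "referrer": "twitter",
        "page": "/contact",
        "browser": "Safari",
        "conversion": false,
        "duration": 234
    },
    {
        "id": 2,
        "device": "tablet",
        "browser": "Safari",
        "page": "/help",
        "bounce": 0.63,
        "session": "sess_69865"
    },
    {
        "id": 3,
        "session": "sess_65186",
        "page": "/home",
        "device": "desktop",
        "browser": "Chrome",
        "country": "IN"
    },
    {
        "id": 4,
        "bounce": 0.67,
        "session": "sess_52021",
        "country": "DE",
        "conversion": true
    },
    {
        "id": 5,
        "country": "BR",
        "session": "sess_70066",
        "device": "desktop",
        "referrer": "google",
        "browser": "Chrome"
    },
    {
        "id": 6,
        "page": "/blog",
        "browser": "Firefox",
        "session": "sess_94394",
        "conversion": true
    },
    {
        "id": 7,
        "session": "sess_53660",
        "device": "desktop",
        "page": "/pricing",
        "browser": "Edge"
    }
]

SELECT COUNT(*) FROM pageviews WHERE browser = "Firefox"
1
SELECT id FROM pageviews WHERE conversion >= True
[4, 6]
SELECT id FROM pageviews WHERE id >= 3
[3, 4, 5, 6, 7]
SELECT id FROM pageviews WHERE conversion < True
[1]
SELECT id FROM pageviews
[1, 2, 3, 4, 5, 6, 7]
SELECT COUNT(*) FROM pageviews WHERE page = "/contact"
1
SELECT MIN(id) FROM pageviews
1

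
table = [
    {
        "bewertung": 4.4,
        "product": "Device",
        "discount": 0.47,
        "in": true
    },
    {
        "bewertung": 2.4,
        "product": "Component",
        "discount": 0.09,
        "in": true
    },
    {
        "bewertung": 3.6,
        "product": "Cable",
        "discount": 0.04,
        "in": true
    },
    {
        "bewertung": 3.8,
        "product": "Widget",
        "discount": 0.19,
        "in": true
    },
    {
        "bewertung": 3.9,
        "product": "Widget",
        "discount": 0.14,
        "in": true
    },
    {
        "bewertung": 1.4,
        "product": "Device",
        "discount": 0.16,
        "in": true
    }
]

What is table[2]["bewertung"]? 3.6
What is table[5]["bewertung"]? 1.4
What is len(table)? 6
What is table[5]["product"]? "Device"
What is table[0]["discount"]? 0.47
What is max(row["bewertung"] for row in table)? 4.4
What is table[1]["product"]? "Component"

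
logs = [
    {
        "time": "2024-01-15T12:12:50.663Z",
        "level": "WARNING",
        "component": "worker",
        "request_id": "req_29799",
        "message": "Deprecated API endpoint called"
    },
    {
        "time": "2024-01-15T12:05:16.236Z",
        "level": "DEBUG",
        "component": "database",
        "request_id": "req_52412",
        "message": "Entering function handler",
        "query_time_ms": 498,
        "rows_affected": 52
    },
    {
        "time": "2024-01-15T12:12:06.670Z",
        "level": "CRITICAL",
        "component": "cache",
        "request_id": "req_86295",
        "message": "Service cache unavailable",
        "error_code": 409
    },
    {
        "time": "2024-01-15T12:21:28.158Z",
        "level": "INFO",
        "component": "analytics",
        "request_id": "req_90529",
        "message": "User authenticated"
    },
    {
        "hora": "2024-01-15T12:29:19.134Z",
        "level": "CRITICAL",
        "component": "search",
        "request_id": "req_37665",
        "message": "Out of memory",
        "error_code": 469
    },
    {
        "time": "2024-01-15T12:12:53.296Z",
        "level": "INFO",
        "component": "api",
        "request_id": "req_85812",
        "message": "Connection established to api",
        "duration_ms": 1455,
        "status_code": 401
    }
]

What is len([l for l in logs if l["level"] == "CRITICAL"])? 2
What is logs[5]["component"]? "api"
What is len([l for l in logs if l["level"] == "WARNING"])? 1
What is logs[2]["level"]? "CRITICAL"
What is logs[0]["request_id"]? "req_29799"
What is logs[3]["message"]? "User authenticated"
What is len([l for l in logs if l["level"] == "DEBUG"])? 1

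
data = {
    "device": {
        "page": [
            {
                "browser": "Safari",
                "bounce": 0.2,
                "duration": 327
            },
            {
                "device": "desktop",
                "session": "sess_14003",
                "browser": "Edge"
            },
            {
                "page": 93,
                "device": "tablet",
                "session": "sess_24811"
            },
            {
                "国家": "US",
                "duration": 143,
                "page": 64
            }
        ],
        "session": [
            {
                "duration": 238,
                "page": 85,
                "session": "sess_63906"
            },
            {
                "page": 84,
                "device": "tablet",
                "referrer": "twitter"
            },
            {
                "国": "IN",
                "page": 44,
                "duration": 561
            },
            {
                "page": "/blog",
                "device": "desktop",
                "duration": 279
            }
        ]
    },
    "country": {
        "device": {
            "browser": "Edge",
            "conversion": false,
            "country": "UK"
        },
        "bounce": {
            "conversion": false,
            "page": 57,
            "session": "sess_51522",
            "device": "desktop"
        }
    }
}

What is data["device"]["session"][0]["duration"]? 238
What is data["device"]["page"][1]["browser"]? "Edge"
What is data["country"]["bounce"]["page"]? 57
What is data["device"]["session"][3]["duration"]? 279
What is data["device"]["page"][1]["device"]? "desktop"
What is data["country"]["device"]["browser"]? "Edge"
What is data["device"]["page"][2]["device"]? "tablet"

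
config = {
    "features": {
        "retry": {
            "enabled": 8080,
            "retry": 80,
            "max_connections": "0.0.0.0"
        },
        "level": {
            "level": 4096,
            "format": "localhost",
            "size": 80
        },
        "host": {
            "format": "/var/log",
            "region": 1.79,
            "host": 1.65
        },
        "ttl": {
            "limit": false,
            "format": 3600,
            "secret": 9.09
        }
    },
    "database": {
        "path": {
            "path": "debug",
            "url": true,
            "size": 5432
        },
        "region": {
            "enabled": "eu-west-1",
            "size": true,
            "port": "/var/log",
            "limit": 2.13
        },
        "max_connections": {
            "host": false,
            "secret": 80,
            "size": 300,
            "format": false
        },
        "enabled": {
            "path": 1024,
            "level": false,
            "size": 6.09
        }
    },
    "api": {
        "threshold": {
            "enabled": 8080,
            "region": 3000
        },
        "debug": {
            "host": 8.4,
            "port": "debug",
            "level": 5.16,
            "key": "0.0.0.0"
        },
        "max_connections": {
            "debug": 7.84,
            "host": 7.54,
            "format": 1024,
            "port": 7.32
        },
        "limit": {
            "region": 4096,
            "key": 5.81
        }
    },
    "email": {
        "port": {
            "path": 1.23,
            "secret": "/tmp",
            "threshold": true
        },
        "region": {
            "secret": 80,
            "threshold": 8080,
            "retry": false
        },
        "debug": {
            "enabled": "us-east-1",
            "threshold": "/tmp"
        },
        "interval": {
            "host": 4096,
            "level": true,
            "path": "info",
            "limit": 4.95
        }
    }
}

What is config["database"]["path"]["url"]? True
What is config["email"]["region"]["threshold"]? 8080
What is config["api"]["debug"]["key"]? "0.0.0.0"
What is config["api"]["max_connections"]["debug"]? 7.84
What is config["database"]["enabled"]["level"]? False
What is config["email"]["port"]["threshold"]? True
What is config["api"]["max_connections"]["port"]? 7.32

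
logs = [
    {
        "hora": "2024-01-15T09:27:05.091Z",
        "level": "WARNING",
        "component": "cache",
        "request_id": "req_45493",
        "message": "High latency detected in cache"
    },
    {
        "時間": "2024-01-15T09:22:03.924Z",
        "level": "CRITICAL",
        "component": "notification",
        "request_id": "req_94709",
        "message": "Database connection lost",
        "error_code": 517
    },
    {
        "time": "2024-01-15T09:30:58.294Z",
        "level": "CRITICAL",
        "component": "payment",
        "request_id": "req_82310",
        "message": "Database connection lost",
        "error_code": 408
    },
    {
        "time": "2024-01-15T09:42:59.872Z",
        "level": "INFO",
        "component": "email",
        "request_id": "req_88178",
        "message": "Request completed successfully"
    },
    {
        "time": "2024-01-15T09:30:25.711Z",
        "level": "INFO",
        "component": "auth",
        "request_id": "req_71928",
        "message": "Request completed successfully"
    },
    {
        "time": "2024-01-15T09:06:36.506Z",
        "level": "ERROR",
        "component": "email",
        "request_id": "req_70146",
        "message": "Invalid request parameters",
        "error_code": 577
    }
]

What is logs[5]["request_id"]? "req_70146"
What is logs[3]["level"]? "INFO"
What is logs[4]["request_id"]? "req_71928"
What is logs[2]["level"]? "CRITICAL"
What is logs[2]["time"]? "2024-01-15T09:30:58.294Z"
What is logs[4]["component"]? "auth"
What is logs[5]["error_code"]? 577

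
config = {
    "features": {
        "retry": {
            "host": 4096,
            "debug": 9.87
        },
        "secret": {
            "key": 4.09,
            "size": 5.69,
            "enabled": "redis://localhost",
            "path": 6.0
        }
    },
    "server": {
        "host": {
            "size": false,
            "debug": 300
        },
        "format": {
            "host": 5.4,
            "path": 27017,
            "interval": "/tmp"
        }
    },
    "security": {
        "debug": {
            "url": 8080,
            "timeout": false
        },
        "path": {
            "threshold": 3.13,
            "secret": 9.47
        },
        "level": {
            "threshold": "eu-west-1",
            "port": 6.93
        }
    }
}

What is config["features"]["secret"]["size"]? 5.69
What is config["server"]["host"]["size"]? False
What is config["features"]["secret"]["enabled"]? "redis://localhost"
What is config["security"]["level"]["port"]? 6.93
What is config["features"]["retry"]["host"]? 4096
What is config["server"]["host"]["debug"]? 300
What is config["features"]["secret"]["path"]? 6.0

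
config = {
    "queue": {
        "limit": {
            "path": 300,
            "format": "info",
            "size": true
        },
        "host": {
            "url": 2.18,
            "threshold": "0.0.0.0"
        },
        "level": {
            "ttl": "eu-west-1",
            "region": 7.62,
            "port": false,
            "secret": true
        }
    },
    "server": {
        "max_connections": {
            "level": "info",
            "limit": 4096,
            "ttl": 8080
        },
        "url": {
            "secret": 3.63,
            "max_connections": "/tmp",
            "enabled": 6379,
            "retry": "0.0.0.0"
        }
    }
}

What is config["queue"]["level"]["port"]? False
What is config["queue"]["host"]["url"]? 2.18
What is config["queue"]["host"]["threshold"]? "0.0.0.0"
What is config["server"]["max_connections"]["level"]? "info"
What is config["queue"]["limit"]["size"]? True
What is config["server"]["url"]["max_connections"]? "/tmp"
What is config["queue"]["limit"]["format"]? "info"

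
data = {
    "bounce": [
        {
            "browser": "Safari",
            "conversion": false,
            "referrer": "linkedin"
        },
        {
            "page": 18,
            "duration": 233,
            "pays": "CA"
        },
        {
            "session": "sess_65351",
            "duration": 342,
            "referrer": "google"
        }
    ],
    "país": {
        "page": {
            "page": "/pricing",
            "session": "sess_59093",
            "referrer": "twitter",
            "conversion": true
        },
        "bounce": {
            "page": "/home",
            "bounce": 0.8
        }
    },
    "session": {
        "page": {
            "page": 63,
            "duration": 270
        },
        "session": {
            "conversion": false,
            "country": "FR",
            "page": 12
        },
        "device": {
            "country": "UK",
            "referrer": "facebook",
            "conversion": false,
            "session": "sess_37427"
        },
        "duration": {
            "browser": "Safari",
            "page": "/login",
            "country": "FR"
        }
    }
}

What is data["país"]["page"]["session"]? "sess_59093"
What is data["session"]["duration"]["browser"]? "Safari"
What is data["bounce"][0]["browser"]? "Safari"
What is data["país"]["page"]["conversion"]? True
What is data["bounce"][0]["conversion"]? False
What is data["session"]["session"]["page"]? 12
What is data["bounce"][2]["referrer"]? "google"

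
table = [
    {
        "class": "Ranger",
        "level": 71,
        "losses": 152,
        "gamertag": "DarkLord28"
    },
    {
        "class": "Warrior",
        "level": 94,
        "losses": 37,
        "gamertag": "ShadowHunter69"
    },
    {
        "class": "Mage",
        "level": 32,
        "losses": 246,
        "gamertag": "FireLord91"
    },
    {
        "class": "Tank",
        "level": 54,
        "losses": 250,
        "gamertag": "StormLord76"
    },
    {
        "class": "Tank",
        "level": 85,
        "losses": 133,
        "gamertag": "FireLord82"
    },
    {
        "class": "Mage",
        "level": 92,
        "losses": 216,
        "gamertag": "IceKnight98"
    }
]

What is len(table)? 6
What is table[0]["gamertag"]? "DarkLord28"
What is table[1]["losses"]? 37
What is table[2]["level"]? 32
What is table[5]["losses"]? 216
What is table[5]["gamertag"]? "IceKnight98"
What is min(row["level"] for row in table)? 32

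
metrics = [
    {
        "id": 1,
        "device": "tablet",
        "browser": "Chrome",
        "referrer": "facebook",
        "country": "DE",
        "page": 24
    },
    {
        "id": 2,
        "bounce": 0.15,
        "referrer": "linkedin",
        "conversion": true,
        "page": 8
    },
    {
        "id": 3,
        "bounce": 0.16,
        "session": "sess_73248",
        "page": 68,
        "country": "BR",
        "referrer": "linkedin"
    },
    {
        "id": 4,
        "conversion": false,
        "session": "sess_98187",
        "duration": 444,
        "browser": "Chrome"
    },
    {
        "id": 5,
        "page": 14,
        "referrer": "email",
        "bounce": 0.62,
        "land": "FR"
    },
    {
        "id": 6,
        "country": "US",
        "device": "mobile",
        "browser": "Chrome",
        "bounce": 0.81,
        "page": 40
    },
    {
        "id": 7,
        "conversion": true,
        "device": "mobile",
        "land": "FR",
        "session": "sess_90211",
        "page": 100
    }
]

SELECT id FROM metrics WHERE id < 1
[]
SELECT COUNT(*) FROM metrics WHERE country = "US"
1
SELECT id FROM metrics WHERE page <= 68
[1, 2, 3, 5, 6]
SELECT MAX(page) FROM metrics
100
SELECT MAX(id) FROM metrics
7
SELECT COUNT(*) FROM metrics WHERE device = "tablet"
1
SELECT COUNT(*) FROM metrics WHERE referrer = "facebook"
1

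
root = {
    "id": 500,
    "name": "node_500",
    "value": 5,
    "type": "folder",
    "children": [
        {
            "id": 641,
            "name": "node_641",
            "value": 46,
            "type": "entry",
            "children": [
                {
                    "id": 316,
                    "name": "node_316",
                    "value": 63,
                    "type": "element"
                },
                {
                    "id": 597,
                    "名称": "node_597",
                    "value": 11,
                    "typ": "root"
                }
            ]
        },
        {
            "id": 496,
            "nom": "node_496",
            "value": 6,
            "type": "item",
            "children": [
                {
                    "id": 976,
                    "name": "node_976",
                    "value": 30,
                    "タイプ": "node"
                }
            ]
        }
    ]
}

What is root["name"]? "node_500"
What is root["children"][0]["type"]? "entry"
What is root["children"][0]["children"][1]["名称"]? "node_597"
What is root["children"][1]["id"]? 496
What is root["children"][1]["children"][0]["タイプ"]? "node"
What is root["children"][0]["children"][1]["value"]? 11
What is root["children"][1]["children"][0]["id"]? 976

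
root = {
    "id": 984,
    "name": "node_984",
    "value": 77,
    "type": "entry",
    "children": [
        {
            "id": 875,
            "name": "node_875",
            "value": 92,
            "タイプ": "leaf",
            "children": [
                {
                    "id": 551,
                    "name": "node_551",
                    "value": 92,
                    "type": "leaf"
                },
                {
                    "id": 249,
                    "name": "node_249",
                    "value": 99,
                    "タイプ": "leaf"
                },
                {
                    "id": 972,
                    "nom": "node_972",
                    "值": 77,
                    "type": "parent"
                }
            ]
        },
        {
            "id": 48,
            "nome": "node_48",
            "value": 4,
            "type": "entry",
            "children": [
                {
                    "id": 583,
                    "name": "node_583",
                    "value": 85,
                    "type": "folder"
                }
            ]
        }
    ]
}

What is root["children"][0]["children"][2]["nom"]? "node_972"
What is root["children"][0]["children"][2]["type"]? "parent"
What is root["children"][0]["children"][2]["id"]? 972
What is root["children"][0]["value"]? 92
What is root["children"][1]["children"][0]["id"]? 583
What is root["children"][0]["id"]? 875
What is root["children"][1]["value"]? 4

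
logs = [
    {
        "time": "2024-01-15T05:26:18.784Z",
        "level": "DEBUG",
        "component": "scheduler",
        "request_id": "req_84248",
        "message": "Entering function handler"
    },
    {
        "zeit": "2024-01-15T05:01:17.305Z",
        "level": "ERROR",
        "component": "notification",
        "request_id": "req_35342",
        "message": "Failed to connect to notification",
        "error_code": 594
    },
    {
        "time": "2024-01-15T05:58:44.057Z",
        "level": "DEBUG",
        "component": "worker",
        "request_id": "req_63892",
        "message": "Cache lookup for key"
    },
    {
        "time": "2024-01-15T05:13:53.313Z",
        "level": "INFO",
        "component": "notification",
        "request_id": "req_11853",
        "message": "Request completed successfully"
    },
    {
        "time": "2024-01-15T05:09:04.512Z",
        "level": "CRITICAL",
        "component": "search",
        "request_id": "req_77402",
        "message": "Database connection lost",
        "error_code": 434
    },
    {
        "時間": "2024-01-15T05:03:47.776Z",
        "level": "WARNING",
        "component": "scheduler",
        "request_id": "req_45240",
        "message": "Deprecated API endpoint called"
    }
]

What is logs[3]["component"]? "notification"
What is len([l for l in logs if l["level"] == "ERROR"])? 1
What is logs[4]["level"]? "CRITICAL"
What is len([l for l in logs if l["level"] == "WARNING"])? 1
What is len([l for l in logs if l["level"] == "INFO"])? 1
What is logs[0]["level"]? "DEBUG"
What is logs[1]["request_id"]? "req_35342"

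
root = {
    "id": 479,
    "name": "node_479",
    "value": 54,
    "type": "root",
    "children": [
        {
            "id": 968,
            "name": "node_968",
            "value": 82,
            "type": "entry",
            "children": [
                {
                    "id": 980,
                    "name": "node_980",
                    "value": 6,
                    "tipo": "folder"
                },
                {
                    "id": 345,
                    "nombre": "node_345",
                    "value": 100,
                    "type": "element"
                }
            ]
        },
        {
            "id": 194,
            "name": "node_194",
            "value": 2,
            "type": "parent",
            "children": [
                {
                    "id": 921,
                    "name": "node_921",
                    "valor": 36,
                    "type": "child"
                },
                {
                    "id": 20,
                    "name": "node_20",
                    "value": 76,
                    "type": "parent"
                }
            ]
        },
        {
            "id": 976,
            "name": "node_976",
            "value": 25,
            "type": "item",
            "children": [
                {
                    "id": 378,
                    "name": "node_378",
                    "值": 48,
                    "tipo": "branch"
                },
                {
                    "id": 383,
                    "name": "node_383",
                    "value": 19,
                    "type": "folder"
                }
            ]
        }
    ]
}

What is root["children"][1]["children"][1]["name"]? "node_20"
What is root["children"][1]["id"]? 194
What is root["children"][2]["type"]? "item"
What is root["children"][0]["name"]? "node_968"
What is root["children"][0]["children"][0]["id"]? 980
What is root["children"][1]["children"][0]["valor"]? 36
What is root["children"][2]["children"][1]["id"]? 383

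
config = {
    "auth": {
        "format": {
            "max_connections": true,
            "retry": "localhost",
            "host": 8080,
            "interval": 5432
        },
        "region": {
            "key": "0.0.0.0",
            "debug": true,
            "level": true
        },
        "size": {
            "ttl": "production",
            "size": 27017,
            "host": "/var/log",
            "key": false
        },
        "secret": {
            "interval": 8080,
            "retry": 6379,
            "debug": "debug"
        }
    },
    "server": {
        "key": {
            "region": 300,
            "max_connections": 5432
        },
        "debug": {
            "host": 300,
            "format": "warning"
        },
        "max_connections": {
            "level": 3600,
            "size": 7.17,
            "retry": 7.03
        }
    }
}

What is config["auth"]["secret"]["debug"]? "debug"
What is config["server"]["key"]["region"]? 300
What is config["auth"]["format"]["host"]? 8080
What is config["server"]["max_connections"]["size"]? 7.17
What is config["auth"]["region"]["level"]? True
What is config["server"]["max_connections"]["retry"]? 7.03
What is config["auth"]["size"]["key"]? False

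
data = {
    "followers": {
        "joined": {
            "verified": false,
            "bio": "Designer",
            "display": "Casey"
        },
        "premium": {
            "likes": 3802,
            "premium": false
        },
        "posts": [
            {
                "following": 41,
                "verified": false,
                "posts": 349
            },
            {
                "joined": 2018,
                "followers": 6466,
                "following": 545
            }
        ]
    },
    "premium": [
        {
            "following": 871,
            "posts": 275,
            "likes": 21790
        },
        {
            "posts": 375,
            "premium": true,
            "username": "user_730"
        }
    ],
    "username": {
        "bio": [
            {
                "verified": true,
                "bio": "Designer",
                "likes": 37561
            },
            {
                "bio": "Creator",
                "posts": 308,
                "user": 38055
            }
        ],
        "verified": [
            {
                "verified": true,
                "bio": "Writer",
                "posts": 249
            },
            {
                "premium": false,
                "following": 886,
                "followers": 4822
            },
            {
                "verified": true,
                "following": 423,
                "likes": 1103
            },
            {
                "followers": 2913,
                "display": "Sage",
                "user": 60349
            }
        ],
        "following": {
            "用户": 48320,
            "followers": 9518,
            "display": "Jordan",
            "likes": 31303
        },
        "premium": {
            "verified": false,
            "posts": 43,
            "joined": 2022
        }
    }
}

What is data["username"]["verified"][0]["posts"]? 249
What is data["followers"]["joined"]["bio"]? "Designer"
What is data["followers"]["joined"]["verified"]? False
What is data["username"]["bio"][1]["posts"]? 308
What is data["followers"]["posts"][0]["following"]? 41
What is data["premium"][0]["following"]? 871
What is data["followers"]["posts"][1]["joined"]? 2018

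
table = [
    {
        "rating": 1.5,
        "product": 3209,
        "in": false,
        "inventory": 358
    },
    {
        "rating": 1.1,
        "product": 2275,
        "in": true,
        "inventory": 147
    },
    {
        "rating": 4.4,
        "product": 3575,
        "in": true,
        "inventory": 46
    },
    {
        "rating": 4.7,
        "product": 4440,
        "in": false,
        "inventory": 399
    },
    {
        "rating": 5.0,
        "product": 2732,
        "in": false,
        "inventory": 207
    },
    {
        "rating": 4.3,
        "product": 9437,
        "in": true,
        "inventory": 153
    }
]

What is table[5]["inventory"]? 153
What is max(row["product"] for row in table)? 9437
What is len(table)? 6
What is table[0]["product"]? 3209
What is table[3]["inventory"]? 399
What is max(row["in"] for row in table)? True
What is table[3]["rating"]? 4.7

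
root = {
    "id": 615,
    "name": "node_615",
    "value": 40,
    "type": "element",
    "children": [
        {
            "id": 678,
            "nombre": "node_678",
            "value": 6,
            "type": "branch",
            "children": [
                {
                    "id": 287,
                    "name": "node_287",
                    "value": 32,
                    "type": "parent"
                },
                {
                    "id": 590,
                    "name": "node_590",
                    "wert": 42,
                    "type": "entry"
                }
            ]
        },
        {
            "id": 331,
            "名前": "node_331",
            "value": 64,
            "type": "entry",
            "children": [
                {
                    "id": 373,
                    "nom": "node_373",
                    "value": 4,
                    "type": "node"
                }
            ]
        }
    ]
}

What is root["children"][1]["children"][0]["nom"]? "node_373"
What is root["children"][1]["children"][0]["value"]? 4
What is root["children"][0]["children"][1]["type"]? "entry"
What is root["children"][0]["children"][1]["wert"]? 42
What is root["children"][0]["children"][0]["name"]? "node_287"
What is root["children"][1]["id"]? 331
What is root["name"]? "node_615"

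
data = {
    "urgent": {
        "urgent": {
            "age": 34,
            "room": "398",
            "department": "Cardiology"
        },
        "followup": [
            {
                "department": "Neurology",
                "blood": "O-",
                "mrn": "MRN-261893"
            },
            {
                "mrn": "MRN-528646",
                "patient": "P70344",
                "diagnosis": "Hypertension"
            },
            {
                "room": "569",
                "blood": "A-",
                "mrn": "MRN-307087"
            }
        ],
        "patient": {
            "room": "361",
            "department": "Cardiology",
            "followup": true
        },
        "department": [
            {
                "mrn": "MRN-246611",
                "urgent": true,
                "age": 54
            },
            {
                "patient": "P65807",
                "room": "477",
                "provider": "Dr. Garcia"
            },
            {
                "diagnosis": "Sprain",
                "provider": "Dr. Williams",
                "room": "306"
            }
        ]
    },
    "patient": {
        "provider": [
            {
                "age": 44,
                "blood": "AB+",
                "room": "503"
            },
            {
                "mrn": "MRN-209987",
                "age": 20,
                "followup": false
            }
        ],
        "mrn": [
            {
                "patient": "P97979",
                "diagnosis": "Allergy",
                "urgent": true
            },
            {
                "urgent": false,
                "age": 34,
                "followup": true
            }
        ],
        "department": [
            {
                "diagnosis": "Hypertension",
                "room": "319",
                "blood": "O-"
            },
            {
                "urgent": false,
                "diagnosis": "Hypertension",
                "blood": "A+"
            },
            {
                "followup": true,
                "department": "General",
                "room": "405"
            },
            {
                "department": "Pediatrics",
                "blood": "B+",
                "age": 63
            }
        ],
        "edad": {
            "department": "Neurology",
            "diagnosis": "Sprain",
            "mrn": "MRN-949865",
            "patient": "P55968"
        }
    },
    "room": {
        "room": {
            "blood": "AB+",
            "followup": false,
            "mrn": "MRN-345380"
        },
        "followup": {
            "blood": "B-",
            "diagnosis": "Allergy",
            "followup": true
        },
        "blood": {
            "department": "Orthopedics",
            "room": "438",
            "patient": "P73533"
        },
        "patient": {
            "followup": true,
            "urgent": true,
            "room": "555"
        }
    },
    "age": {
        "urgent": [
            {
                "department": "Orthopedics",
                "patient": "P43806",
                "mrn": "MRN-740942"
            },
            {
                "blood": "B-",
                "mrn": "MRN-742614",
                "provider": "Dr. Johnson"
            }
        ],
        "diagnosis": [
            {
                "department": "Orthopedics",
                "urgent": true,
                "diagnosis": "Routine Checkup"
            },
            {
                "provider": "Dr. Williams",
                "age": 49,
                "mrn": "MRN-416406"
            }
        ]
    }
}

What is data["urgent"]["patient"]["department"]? "Cardiology"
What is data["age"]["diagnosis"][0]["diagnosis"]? "Routine Checkup"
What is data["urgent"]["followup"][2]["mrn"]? "MRN-307087"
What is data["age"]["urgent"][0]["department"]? "Orthopedics"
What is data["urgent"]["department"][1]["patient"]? "P65807"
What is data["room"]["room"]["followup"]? False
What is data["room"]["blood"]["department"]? "Orthopedics"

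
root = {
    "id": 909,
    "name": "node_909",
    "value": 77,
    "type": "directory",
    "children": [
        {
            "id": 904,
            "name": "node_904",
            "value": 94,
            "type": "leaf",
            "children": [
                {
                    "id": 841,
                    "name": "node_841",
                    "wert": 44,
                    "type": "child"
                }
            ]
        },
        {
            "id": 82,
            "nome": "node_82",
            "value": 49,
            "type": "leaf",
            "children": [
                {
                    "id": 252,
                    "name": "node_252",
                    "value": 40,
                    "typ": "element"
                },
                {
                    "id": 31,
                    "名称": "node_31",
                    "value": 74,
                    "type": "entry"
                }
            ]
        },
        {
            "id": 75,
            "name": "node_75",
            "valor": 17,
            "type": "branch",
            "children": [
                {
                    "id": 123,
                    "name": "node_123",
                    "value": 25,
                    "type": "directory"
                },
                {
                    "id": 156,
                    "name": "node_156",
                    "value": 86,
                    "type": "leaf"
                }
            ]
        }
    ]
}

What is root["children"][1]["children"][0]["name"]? "node_252"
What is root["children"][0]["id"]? 904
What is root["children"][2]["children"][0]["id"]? 123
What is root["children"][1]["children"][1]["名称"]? "node_31"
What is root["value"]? 77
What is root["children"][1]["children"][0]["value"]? 40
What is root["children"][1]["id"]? 82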